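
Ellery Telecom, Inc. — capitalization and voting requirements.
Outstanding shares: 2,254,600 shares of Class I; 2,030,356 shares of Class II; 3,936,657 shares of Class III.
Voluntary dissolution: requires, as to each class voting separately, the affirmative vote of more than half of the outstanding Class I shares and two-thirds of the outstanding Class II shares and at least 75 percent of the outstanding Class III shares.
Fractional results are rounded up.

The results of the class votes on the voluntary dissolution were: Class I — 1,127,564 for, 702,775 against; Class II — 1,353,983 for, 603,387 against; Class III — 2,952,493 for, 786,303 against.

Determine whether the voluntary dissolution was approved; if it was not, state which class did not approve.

Class I: a majority of 2254600 is 1127301; 1,127,301 required, 1,127,564 in favor — approved.
Class II: 2/3 of 2030356 = 1353570.67, rounded up to 1353571; 1,353,571 required, 1,353,983 in favor — approved.
Class III: 3/4 of 3936657 = 2952492.75, rounded up to 2952493; 2,952,493 required, 2,952,493 in favor — approved.

Approved — every class gave the required vote.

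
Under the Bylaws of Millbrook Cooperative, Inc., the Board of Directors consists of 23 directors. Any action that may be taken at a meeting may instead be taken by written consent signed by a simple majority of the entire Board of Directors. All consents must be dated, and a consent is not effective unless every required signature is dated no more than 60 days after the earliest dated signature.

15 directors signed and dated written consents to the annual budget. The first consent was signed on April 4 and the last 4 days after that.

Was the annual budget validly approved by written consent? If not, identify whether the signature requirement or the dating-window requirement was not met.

Signatures required: a simple majority of 23 — a majority of 23 is 12, so 12 needed; 15 signed. Sufficient.
Dating window: the latest signature is 4 days after the earliest; the limit is 60 days. Within the window.

Effective — both the signature and dating-window requirements are satisfied.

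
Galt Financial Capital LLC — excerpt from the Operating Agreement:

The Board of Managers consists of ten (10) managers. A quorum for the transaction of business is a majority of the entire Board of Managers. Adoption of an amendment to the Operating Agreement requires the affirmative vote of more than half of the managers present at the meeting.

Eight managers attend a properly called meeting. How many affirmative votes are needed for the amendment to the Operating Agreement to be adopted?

5

The amendment to the Operating Agreement requires a majority of the managers present (8).
A majority of 8 is 5.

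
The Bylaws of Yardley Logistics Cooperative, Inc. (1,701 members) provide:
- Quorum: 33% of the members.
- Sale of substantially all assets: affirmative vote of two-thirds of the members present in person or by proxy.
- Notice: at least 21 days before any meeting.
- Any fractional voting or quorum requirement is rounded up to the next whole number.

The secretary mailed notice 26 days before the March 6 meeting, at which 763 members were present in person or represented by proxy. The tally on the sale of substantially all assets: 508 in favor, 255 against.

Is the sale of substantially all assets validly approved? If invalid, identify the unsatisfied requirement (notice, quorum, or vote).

Notice: 26 days given; 21 required. Satisfied.
Quorum: 33% of 1,701 = 561.33, rounded up to 562; 763 present. Satisfied.
Vote: requires two-thirds of those present (763); 2/3 of 763 = 508.67, rounded up to 509, so 509 needed; 508 in favor. Not satisfied.

Invalid — vote requirement not satisfied.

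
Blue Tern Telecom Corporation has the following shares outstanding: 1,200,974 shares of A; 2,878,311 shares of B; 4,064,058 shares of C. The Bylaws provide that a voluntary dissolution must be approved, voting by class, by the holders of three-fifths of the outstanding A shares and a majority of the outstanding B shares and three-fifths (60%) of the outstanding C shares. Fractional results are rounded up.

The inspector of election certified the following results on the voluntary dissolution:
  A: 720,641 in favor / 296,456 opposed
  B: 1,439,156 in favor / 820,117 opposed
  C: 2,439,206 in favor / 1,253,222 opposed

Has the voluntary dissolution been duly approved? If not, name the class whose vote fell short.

A: 3/5 of 1200974 = 720584.40, rounded up to 720585; 720,585 required, 720,641 in favor — approved.
B: a majority of 2878311 is 1439156; 1,439,156 required, 1,439,156 in favor — approved.
C: 3/5 of 4064058 = 2438434.80, rounded up to 2438435; 2,438,435 required, 2,439,206 in favor — approved.

Approved — every class gave the required vote.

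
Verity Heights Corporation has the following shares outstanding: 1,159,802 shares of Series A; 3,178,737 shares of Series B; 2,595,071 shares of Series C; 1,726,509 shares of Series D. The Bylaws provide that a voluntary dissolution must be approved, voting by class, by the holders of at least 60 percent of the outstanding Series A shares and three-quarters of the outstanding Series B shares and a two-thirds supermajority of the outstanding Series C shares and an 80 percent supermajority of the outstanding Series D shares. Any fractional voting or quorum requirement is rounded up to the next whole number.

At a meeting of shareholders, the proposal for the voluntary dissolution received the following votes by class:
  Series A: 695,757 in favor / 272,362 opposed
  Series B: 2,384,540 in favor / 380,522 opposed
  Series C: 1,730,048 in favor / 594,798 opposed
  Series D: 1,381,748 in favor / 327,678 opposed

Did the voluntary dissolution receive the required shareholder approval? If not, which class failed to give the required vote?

Not approved — the Series A shares did not give the required vote.

Series A: 3/5 of 1159802 = 695881.20, rounded up to 695882; 695,882 required, 695,757 in favor — not approved.
Series B: 3/4 of 3178737 = 2384052.75, rounded up to 2384053; 2,384,053 required, 2,384,540 in favor — approved.
Series C: 2/3 of 2595071 = 1730047.33, rounded up to 1730048; 1,730,048 required, 1,730,048 in favor — approved.
Series D: 4/5 of 1726509 = 1381207.20, rounded up to 1381208; 1,381,208 required, 1,381,748 in favor — approved.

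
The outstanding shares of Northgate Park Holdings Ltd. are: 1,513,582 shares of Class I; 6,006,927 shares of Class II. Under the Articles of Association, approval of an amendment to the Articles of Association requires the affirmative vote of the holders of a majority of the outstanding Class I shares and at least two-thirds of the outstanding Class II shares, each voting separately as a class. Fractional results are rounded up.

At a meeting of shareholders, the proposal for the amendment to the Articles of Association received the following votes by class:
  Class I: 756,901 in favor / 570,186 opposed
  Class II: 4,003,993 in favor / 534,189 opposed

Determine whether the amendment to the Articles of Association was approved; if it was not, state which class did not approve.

Class I: a majority of 1513582 is 756792; 756,792 required, 756,901 in favor — approved.
Class II: 2/3 of 6006927 = 4004618; 4,004,618 required, 4,003,993 in favor — not approved.

Not approved — the Class II shares did not give the required vote.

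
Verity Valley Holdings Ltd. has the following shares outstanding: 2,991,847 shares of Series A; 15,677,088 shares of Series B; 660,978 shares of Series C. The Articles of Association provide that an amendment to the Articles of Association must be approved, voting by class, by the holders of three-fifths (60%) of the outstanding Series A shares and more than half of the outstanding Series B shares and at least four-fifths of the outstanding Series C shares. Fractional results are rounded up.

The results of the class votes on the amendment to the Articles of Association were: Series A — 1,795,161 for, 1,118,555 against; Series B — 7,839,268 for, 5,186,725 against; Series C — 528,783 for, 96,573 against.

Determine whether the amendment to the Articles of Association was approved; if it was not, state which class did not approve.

Series A: 3/5 of 2991847 = 1795108.20, rounded up to 1795109; 1,795,109 required, 1,795,161 in favor — approved.
Series B: a majority of 15677088 is 7838545; 7,838,545 required, 7,839,268 in favor — approved.
Series C: 4/5 of 660978 = 528782.40, rounded up to 528783; 528,783 required, 528,783 in favor — approved.

Approved — every class gave the required vote.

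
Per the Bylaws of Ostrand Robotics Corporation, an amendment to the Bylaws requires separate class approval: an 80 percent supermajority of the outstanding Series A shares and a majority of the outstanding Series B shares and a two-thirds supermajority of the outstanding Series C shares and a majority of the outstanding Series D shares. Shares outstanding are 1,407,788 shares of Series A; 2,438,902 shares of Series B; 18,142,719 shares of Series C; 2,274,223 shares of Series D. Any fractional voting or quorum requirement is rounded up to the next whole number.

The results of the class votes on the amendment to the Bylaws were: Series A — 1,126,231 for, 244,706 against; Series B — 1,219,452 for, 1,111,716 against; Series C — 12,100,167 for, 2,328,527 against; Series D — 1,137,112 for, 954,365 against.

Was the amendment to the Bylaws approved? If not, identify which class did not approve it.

Approved — every class gave the required vote.

Series A: 4/5 of 1407788 = 1126230.40, rounded up to 1126231; 1,126,231 required, 1,126,231 in favor — approved.
Series B: a majority of 2438902 is 1219452; 1,219,452 required, 1,219,452 in favor — approved.
Series C: 2/3 of 18142719 = 12095146; 12,095,146 required, 12,100,167 in favor — approved.
Series D: a majority of 2274223 is 1137112; 1,137,112 required, 1,137,112 in favor — approved.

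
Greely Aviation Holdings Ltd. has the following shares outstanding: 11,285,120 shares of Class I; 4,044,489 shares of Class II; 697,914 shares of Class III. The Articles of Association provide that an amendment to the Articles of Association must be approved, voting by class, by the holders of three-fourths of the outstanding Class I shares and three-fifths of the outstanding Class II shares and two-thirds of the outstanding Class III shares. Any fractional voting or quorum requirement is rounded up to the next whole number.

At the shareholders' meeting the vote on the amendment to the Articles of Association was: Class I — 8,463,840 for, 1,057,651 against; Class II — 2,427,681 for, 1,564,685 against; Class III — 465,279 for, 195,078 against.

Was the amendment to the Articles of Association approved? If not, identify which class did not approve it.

Approved — every class gave the required vote.

Class I: 3/4 of 11285120 = 8463840; 8,463,840 required, 8,463,840 in favor — approved.
Class II: 3/5 of 4044489 = 2426693.40, rounded up to 2426694; 2,426,694 required, 2,427,681 in favor — approved.
Class III: 2/3 of 697914 = 465276; 465,276 required, 465,279 in favor — approved.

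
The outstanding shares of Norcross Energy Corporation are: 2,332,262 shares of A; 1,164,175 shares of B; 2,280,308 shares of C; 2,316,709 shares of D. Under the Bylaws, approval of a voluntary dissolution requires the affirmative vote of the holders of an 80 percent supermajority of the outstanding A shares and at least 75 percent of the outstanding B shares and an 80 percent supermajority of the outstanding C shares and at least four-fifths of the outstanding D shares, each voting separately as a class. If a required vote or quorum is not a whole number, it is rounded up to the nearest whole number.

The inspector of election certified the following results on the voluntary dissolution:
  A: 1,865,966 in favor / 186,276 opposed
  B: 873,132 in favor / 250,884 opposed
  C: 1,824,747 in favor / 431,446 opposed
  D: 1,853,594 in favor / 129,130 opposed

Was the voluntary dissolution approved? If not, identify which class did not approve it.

Approved — every class gave the required vote.

A: 4/5 of 2332262 = 1865809.60, rounded up to 1865810; 1,865,810 required, 1,865,966 in favor — approved.
B: 3/4 of 1164175 = 873131.25, rounded up to 873132; 873,132 required, 873,132 in favor — approved.
C: 4/5 of 2280308 = 1824246.40, rounded up to 1824247; 1,824,247 required, 1,824,747 in favor — approved.
D: 4/5 of 2316709 = 1853367.20, rounded up to 1853368; 1,853,368 required, 1,853,594 in favor — approved.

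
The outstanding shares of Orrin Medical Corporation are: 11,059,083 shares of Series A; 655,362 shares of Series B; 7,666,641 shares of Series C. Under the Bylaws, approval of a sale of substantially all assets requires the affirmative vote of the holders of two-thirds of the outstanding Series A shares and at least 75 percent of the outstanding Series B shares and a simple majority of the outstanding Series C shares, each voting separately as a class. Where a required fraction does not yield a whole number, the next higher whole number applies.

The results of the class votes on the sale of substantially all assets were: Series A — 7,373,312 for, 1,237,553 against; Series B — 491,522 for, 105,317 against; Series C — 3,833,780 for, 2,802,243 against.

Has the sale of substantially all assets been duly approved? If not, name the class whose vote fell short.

Series A: 2/3 of 11059083 = 7372722; 7,372,722 required, 7,373,312 in favor — approved.
Series B: 3/4 of 655362 = 491521.50, rounded up to 491522; 491,522 required, 491,522 in favor — approved.
Series C: a majority of 7666641 is 3833321; 3,833,321 required, 3,833,780 in favor — approved.

Approved — every class gave the required vote.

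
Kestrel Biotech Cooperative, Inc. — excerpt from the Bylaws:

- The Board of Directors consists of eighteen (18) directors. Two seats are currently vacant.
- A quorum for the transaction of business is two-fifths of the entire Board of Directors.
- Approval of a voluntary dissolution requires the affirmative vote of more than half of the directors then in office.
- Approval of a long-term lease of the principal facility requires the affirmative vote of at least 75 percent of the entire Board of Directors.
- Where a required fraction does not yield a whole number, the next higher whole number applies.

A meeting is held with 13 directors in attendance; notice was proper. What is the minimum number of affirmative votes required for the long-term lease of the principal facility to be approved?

14

The long-term lease of the principal facility requires three-fourths of the entire Board of Directors (18).
3/4 of 18 = 13.50, rounded up to 14.
(Only 13 can vote, so the long-term lease of the principal facility cannot pass at this meeting, but the required vote is still 14.)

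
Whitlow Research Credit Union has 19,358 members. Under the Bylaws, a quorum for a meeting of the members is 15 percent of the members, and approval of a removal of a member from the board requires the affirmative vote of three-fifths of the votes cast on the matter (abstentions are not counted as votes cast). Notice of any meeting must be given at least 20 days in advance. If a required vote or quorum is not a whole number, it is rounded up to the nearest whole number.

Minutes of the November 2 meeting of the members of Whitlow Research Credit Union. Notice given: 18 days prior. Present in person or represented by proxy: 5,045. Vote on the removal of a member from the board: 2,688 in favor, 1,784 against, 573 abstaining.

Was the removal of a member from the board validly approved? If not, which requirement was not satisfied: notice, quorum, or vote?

Invalid — notice requirement not satisfied.

Notice: 18 days given; 20 required. Not satisfied.
Quorum: 15% of 19,358 = 2,903.70, rounded up to 2,904; 5,045 present. Satisfied.
Vote: requires three-fifths of the votes cast (5,045 − 573 abstaining = 4,472); 3/5 of 4472 = 2683.20, rounded up to 2684, so 2,684 needed; 2,688 in favor. Satisfied.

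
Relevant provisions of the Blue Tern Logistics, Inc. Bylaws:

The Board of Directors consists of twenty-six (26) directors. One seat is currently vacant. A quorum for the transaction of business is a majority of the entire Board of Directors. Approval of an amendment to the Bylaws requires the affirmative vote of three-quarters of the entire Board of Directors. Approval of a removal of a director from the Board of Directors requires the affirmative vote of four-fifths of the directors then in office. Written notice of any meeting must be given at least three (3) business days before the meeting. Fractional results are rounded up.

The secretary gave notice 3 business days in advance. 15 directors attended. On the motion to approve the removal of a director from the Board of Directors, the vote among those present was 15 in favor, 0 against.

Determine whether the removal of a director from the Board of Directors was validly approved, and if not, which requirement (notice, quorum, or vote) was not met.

Notice: 3 business days given; 3 required (3 ≥ 3). Satisfied.
Quorum: 15 present; quorum is 14. Satisfied.
Vote: the removal of a director from the Board of Directors requires four-fifths of the directors then in office (25). 4/5 of 25 = 20, so 20 affirmative votes are needed; 15 voted in favor. Not satisfied.

Invalid — vote requirement not satisfied.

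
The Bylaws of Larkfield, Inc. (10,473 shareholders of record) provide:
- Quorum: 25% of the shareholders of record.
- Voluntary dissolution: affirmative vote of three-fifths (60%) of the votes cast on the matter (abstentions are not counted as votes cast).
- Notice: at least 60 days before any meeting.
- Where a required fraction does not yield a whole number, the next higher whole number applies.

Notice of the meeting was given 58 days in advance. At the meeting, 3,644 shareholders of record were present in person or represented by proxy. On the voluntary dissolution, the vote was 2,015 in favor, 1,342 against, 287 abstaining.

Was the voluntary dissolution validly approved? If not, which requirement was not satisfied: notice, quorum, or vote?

Invalid — notice requirement not satisfied.

Notice: 58 days given; 60 required. Not satisfied.
Quorum: 25% of 10,473 = 2,618.25, rounded up to 2,619; 3,644 present. Satisfied.
Vote: requires three-fifths of the votes cast (3,644 − 287 abstaining = 3,357); 3/5 of 3357 = 2014.20, rounded up to 2015, so 2,015 needed; 2,015 in favor. Satisfied.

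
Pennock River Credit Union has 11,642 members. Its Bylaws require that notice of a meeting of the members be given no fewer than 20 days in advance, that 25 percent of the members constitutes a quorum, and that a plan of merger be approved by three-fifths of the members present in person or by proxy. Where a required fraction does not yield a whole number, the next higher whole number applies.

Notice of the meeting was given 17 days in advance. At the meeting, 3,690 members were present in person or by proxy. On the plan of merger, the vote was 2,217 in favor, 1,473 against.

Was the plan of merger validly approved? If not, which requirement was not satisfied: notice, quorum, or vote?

Invalid — notice requirement not satisfied.

Notice: 17 days given; 20 required. Not satisfied.
Quorum: 25% of 11,642 = 2,910.50, rounded up to 2,911; 3,690 present. Satisfied.
Vote: requires three-fifths of those present (3,690); 3/5 of 3690 = 2214, so 2,214 needed; 2,217 in favor. Satisfied.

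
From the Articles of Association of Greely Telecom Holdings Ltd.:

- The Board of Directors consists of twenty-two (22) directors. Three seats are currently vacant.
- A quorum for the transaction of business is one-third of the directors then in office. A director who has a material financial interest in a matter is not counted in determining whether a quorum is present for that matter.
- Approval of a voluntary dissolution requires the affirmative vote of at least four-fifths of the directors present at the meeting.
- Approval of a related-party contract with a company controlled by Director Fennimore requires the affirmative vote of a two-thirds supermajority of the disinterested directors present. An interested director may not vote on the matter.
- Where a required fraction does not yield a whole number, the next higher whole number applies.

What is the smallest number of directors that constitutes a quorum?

1/3 of 19 = 6.33, rounded up to 7.

7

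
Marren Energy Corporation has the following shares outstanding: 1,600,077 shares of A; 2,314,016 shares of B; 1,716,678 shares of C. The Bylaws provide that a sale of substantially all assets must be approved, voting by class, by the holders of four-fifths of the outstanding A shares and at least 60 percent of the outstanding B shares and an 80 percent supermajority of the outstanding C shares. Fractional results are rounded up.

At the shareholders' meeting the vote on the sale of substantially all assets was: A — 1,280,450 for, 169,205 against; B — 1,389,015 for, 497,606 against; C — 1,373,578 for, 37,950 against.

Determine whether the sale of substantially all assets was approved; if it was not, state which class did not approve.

Approved — every class gave the required vote.

A: 4/5 of 1600077 = 1280061.60, rounded up to 1280062; 1,280,062 required, 1,280,450 in favor — approved.
B: 3/5 of 2314016 = 1388409.60, rounded up to 1388410; 1,388,410 required, 1,389,015 in favor — approved.
C: 4/5 of 1716678 = 1373342.40, rounded up to 1373343; 1,373,343 required, 1,373,578 in favor — approved.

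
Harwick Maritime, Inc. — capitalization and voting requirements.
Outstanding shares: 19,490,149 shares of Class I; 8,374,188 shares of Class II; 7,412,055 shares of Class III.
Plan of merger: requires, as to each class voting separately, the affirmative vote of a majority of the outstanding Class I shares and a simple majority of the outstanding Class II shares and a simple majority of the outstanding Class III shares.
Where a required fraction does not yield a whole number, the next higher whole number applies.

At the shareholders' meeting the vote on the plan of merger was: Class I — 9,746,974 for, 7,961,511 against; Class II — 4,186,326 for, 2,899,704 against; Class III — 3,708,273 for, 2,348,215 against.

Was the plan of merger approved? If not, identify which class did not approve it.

Not approved — the Class II shares did not give the required vote.

Class I: a majority of 19490149 is 9745075; 9,745,075 required, 9,746,974 in favor — approved.
Class II: a majority of 8374188 is 4187095; 4,187,095 required, 4,186,326 in favor — not approved.
Class III: a majority of 7412055 is 3706028; 3,706,028 required, 3,708,273 in favor — approved.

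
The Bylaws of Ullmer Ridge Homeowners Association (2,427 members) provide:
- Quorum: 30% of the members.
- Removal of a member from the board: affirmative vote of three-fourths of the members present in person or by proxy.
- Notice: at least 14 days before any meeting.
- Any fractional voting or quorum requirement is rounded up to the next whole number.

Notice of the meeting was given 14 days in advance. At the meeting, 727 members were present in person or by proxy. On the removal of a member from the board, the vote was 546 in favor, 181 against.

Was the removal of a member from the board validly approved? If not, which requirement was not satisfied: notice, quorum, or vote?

Invalid — quorum requirement not satisfied.

Notice: 14 days given; 14 required. Satisfied.
Quorum: 30% of 2,427 = 728.10, rounded up to 729; 727 present. Not satisfied.
Vote: requires three-fourths of those present (727); 3/4 of 727 = 545.25, rounded up to 546, so 546 needed; 546 in favor. Satisfied.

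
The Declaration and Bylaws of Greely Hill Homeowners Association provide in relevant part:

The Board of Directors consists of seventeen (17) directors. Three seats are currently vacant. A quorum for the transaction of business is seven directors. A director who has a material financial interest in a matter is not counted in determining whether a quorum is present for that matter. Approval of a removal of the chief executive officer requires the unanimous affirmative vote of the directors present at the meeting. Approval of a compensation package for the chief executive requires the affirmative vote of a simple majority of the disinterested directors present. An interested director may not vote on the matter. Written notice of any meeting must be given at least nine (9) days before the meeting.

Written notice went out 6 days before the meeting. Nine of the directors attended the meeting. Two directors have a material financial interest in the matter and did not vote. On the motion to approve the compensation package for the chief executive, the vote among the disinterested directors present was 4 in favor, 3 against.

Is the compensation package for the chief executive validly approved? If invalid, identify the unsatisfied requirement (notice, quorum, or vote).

Notice: 6 days given; 9 required (6 < 9). Not satisfied.
Quorum: 9 present, but the 2 interested directors do not count, leaving 7. Quorum is 7. Satisfied.
Vote: the compensation package for the chief executive requires a majority of the disinterested directors present (9 − 2 = 7). A majority of 7 is 4, so 4 affirmative votes are needed; 4 voted in favor. Satisfied.

Invalid — notice requirement not satisfied.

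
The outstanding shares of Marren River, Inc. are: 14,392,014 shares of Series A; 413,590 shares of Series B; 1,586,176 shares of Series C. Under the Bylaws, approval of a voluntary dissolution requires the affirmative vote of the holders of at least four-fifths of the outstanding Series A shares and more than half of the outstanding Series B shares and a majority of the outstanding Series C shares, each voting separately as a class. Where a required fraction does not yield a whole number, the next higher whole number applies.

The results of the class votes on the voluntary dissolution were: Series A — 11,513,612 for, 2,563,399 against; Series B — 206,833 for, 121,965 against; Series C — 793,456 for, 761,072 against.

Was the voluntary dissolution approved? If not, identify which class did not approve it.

Series A: 4/5 of 14392014 = 11513611.20, rounded up to 11513612; 11,513,612 required, 11,513,612 in favor — approved.
Series B: a majority of 413590 is 206796; 206,796 required, 206,833 in favor — approved.
Series C: a majority of 1586176 is 793089; 793,089 required, 793,456 in favor — approved.

Approved — every class gave the required vote.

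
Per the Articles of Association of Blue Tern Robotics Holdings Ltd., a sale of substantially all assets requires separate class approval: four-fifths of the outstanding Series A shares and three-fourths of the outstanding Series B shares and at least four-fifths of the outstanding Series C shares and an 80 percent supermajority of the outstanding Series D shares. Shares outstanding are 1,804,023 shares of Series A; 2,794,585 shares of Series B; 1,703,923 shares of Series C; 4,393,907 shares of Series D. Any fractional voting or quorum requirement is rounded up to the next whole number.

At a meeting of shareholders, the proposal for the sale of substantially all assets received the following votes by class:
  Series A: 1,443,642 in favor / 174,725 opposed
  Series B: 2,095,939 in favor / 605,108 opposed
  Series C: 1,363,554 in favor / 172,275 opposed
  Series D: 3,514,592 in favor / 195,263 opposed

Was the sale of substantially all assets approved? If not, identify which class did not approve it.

Series A: 4/5 of 1804023 = 1443218.40, rounded up to 1443219; 1,443,219 required, 1,443,642 in favor — approved.
Series B: 3/4 of 2794585 = 2095938.75, rounded up to 2095939; 2,095,939 required, 2,095,939 in favor — approved.
Series C: 4/5 of 1703923 = 1363138.40, rounded up to 1363139; 1,363,139 required, 1,363,554 in favor — approved.
Series D: 4/5 of 4393907 = 3515125.60, rounded up to 3515126; 3,515,126 required, 3,514,592 in favor — not approved.

Not approved — the Series D shares did not give the required vote.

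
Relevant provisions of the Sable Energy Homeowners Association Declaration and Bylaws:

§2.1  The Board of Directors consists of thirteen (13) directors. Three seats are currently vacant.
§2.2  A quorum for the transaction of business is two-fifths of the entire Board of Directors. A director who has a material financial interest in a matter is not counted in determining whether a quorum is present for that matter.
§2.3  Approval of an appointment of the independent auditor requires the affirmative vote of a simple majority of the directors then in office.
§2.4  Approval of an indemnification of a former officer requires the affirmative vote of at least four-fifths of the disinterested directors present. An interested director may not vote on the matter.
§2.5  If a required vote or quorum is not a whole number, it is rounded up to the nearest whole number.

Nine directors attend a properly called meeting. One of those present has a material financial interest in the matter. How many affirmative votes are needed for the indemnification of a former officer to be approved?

The indemnification of a former officer requires four-fifths of the disinterested directors present (9 − 1 = 8).
4/5 of 8 = 6.40, rounded up to 7.

7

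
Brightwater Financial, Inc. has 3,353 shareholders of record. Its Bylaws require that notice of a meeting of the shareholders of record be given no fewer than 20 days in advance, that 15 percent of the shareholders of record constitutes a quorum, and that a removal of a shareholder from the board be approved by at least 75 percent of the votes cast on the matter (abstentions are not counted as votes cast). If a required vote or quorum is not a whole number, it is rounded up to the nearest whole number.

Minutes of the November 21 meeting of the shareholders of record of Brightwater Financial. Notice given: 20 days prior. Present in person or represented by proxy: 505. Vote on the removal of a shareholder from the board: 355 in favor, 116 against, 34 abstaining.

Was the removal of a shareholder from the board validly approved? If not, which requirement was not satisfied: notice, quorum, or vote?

Valid — all requirements satisfied.

Notice: 20 days given; 20 required. Satisfied.
Quorum: 15% of 3,353 = 502.95, rounded up to 503; 505 present. Satisfied.
Vote: requires three-fourths of the votes cast (505 − 34 abstaining = 471); 3/4 of 471 = 353.25, rounded up to 354, so 354 needed; 355 in favor. Satisfied.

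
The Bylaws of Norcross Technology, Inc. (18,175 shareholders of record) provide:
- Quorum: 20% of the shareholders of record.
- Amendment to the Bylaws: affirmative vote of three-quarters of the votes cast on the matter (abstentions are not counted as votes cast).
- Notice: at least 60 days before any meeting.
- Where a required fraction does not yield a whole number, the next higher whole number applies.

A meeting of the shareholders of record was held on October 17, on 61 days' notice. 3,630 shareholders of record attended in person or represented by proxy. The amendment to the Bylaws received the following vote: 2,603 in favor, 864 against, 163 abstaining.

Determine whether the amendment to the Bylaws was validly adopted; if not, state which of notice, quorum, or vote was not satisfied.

Invalid — quorum requirement not satisfied.

Notice: 61 days given; 60 required. Satisfied.
Quorum: 20% of 18,175 = 3,635; 3,630 present. Not satisfied.
Vote: requires three-fourths of the votes cast (3,630 − 163 abstaining = 3,467); 3/4 of 3467 = 2600.25, rounded up to 2601, so 2,601 needed; 2,603 in favor. Satisfied.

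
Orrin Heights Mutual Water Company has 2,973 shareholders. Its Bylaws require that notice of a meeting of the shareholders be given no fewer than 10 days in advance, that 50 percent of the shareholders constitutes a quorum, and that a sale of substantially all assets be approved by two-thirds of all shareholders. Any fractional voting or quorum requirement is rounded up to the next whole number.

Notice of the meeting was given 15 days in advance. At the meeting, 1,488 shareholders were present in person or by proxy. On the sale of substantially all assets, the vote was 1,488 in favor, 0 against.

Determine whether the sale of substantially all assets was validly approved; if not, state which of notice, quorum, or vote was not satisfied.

Invalid — vote requirement not satisfied.

Notice: 15 days given; 10 required. Satisfied.
Quorum: 50% of 2,973 = 1,486.50, rounded up to 1,487; 1,488 present. Satisfied.
Vote: requires two-thirds of all shareholders (2,973); 2/3 of 2973 = 1982, so 1,982 needed; 1,488 in favor. Not satisfied.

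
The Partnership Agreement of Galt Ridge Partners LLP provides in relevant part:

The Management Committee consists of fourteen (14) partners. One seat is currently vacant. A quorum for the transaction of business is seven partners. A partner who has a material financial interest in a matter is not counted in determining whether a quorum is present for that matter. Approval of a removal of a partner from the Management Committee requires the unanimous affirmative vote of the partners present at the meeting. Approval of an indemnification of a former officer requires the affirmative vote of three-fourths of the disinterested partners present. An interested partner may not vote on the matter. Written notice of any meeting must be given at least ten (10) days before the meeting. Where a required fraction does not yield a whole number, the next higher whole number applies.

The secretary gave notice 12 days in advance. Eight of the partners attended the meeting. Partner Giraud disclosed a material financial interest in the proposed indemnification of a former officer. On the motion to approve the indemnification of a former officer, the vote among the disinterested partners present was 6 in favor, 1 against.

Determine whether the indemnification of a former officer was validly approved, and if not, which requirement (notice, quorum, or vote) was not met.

Notice: 12 days given; 10 required (12 ≥ 10). Satisfied.
Quorum: 8 present, but the 1 interested partner does not count, leaving 7. Quorum is 7. Satisfied.
Vote: the indemnification of a former officer requires three-fourths of the disinterested partners present (8 − 1 = 7). 3/4 of 7 = 5.25, rounded up to 6, so 6 affirmative votes are needed; 6 voted in favor. Satisfied.

Valid — all requirements satisfied.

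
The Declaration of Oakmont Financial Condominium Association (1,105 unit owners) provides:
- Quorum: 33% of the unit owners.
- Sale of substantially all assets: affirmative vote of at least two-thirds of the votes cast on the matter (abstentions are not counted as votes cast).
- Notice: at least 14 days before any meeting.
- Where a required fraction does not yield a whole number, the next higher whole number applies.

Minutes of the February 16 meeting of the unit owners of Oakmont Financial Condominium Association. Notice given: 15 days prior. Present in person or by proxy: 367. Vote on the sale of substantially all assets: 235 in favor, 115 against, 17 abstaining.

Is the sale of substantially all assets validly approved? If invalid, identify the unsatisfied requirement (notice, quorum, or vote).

Notice: 15 days given; 14 required. Satisfied.
Quorum: 33% of 1,105 = 364.65, rounded up to 365; 367 present. Satisfied.
Vote: requires two-thirds of the votes cast (367 − 17 abstaining = 350); 2/3 of 350 = 233.33, rounded up to 234, so 234 needed; 235 in favor. Satisfied.

Valid — all requirements satisfied.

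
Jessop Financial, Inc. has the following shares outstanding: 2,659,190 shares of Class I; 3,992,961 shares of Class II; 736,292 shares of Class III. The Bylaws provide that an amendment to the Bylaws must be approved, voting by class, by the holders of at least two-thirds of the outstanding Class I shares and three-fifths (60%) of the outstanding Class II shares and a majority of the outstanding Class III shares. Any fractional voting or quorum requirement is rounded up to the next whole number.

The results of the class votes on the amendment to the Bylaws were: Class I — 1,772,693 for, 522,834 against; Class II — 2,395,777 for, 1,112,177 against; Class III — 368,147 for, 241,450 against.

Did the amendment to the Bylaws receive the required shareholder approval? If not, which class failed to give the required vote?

Class I: 2/3 of 2659190 = 1772793.33, rounded up to 1772794; 1,772,794 required, 1,772,693 in favor — not approved.
Class II: 3/5 of 3992961 = 2395776.60, rounded up to 2395777; 2,395,777 required, 2,395,777 in favor — approved.
Class III: a majority of 736292 is 368147; 368,147 required, 368,147 in favor — approved.

Not approved — the Class I shares did not give the required vote.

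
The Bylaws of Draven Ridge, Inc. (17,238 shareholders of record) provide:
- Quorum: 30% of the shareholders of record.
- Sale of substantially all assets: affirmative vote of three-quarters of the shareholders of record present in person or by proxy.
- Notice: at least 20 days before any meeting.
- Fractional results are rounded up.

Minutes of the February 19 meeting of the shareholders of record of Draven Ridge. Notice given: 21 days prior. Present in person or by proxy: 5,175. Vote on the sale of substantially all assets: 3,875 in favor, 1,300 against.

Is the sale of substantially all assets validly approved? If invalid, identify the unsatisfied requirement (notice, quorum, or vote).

Notice: 21 days given; 20 required. Satisfied.
Quorum: 30% of 17,238 = 5,171.40, rounded up to 5,172; 5,175 present. Satisfied.
Vote: requires three-fourths of those present (5,175); 3/4 of 5175 = 3881.25, rounded up to 3882, so 3,882 needed; 3,875 in favor. Not satisfied.

Invalid — vote requirement not satisfied.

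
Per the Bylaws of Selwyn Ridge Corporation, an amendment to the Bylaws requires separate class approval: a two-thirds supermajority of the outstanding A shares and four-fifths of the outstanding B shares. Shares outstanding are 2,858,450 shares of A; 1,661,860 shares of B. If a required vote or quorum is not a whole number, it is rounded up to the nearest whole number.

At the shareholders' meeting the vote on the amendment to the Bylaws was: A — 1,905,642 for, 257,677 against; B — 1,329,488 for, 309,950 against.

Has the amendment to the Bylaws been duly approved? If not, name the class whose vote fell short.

A: 2/3 of 2858450 = 1905633.33, rounded up to 1905634; 1,905,634 required, 1,905,642 in favor — approved.
B: 4/5 of 1661860 = 1329488; 1,329,488 required, 1,329,488 in favor — approved.

Approved — every class gave the required vote.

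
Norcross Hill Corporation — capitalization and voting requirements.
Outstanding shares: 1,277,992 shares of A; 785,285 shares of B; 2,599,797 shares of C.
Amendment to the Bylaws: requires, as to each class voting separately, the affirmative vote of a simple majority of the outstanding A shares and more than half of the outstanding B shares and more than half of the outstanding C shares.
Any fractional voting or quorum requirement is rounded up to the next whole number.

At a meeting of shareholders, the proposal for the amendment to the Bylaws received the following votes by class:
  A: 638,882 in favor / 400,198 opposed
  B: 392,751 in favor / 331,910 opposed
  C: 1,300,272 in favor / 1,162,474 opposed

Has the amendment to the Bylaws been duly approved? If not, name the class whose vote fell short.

Not approved — the A shares did not give the required vote.

A: a majority of 1277992 is 638997; 638,997 required, 638,882 in favor — not approved.
B: a majority of 785285 is 392643; 392,643 required, 392,751 in favor — approved.
C: a majority of 2599797 is 1299899; 1,299,899 required, 1,300,272 in favor — approved.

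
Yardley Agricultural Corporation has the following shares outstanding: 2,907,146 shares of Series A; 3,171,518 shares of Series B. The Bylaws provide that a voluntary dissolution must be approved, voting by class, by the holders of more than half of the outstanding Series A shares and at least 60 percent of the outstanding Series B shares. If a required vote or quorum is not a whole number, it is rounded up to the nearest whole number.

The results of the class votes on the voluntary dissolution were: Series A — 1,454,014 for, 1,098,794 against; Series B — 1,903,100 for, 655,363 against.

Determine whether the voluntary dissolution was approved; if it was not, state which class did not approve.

Approved — every class gave the required vote.

Series A: a majority of 2907146 is 1453574; 1,453,574 required, 1,454,014 in favor — approved.
Series B: 3/5 of 3171518 = 1902910.80, rounded up to 1902911; 1,902,911 required, 1,903,100 in favor — approved.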